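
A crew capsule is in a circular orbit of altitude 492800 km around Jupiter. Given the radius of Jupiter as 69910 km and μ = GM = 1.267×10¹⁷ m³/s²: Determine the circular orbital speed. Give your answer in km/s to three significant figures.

v ≈ 15.0 km/s

r = 69910 + 492800 = 562710 km = 5.6271×10⁸ m.
For a circular orbit v = √(μ/r) = √(1.267×10¹⁷ / 5.627×10⁸) = √(2.252×10⁸) = 15010 m/s.
That is 15.01 km/s.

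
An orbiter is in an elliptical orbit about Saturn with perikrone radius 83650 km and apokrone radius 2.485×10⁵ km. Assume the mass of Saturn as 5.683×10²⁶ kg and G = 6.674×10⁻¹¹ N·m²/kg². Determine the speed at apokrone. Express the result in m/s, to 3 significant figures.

v ≈ 8770 m/s

μ = GM = 6.674×10⁻¹¹ × 5.683×10²⁶ = 3.793×10¹⁶ m³/s².
Semi-major axis a = (r_p + r_a)/2 = 1.6608×10⁵ km = 1.661×10⁸ m.
Vis-viva: v² = μ(2/r − 1/a) = 3.793×10¹⁶ × (8.048×10⁻⁹ − 6.021×10⁻⁹) = 7.688×10⁷ m²/s².
v = 8768 m/s.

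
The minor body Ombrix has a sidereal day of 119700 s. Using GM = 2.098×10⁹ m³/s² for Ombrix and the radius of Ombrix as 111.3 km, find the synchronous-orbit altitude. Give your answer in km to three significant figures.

A synchronous orbit has period T, so by Kepler's third law a = (μT²/4π²)^(1/3).
μT²/4π² = 2.098×10⁹ × (1.197×10⁵)² / 39.48 = 7.614×10¹⁷ m³.
a = 9.132×10⁵ m = 913.16 km.
Altitude h = a − R = 913.16 − 111.3 = 801.86 km.

h_sync ≈ 802 km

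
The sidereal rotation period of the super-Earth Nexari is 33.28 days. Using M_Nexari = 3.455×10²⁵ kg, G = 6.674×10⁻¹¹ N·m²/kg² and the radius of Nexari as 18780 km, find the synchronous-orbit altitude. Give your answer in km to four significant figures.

h_sync ≈ 7.658×10⁵ km

μ = GM = 6.674×10⁻¹¹ × 3.455×10²⁵ = 2.306×10¹⁵ m³/s².
T = 33.28 days = 2.875×10⁶ s.
A synchronous orbit has period T, so by Kepler's third law a = (μT²/4π²)^(1/3).
μT²/4π² = 2.306×10¹⁵ × (2.875×10⁶)² / 39.48 = 4.829×10²⁶ m³.
a = 7.846×10⁸ m = 7.8455×10⁵ km.
Altitude h = a − R = 7.8455×10⁵ − 18780 = 7.6577×10⁵ km.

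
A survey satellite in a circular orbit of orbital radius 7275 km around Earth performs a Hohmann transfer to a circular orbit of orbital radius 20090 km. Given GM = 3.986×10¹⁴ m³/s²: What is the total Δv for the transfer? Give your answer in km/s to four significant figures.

Δv_total ≈ 2.774 km/s

r₁ = 7275 km = 7.275×10⁶ m.
r₂ = 20090 km = 2.009×10⁷ m.
Transfer ellipse a_t = (r₁ + r₂)/2 = 1.368×10⁷ m.
At r₁: circular v_c1 = √(μ/r₁) = 7402 m/s; transfer-perigee v_p = √[μ(2/r₁ − 1/a_t)] = 8969 m/s.
Δv₁ = v_p − v_c1 = 1567 m/s.
At r₂: circular v_c2 = √(μ/r₂) = 4454 m/s; transfer-apogee v_a = √[μ(2/r₂ − 1/a_t)] = 3248 m/s.
Δv₂ = v_c2 − v_a = 1206 m/s.
Total Δv = Δv₁ + Δv₂ = 2774 m/s = 2.774 km/s.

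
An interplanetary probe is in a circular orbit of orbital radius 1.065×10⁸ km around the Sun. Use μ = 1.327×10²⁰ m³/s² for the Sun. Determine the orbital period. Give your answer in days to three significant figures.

T ≈ 219 days

r = 1.065×10⁸ km = 1.065×10¹¹ m.
Kepler's third law: T = 2π√(r³/μ) = 2π√((1.065×10¹¹)³ / 1.327×10²⁰).
r³/μ = 9.103×10¹² s², so T = 2π × 3.017×10⁶ = 1.896×10⁷ s.
Converting: 1.896×10⁷ s ÷ 86400 = 219.4 days.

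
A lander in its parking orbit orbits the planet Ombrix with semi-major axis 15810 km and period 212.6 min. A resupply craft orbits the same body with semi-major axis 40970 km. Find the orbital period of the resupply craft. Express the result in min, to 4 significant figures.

Kepler's third law: T² ∝ a³, so T₂ = T₁ (a₂/a₁)^(3/2).
a₂/a₁ = 2.591, (a₂/a₁)^(3/2) = 4.172.
T₂ = 212.6 × 4.172 = 886.9 min.

T₂ ≈ 886.9 min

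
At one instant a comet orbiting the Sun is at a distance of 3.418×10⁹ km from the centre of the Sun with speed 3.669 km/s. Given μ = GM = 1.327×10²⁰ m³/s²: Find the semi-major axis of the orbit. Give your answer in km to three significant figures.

r = 3.418×10¹² m.
Specific orbital energy ε = v²/2 − μ/r = (3669)²/2 − 1.327×10²⁰/3.418×10¹² = -3.209×10⁷ J/kg.
Since ε = −μ/(2a), a = −μ/(2ε) = 2.067×10¹² m = 2.0674×10⁹ km.

a ≈ 2.07×10⁹ km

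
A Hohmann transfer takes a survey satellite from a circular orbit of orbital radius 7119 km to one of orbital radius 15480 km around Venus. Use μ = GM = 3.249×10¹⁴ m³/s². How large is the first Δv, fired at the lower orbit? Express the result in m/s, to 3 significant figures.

Δv ≈ 1150 m/s

r₁ = 7119 km = 7.119×10⁶ m.
r₂ = 15480 km = 1.548×10⁷ m.
Transfer ellipse a_t = (r₁ + r₂)/2 = 1.130×10⁷ m.
At r₁: circular v_c1 = √(μ/r₁) = 6756 m/s; transfer-periapsis v_p = √[μ(2/r₁ − 1/a_t)] = 7907 m/s.
Δv₁ = v_p − v_c1 = 1152 m/s.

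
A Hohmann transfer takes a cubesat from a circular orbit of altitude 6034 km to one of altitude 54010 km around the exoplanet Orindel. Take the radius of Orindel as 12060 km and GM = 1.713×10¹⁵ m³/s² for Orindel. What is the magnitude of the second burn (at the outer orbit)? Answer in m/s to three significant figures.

r₁ = 12060 + 6034 = 18094 km = 1.8094×10⁷ m.
r₂ = 12060 + 54010 = 66070 km = 6.6070×10⁷ m.
Transfer ellipse a_t = (r₁ + r₂)/2 = 4.208×10⁷ m.
At r₁: circular v_c1 = √(μ/r₁) = 9730 m/s; transfer-periapsis v_p = √[μ(2/r₁ − 1/a_t)] = 12190 m/s.
At r₂: circular v_c2 = √(μ/r₂) = 5092 m/s; transfer-apoapsis v_a = √[μ(2/r₂ − 1/a_t)] = 3339 m/s.
Δv₂ = v_c2 − v_a = 1753 m/s.

Δv ≈ 1750 m/s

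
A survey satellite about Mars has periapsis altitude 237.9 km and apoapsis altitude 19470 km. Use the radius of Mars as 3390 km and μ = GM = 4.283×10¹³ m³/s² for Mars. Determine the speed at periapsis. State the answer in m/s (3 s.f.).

v ≈ 4510 m/s

r_p = 3390 + 237.9 = 3627.9 km = 3.6279×10⁶ m.
r_a = 3390 + 19470 = 22860 km = 2.2860×10⁷ m.
Semi-major axis a = (r_p + r_a)/2 = 13244 km = 1.324×10⁷ m.
Vis-viva: v² = μ(2/r − 1/a) = 4.283×10¹³ × (5.513×10⁻⁷ − 7.551×10⁻⁸) = 2.038×10⁷ m²/s².
v = 4514 m/s.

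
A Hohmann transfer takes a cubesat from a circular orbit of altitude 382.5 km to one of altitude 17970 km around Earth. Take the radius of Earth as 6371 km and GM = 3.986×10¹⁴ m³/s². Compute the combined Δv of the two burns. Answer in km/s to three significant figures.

Δv_total ≈ 3.31 km/s

r₁ = 6371 + 382.5 = 6753.5 km = 6.7535×10⁶ m.
r₂ = 6371 + 17970 = 24341 km = 2.4341×10⁷ m.
Transfer ellipse a_t = (r₁ + r₂)/2 = 1.555×10⁷ m.
At r₁: circular v_c1 = √(μ/r₁) = 7683 m/s; transfer-perigee v_p = √[μ(2/r₁ − 1/a_t)] = 9613 m/s.
Δv₁ = v_p − v_c1 = 1930 m/s.
At r₂: circular v_c2 = √(μ/r₂) = 4047 m/s; transfer-apogee v_a = √[μ(2/r₂ − 1/a_t)] = 2667 m/s.
Δv₂ = v_c2 − v_a = 1380 m/s.
Total Δv = Δv₁ + Δv₂ = 3310 m/s = 3.310 km/s.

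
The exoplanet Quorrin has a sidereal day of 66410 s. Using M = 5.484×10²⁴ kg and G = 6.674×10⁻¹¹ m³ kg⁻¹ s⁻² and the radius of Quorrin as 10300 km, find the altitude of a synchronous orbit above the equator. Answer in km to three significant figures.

h_sync ≈ 24200 km

μ = GM = 6.674×10⁻¹¹ × 5.484×10²⁴ = 3.660×10¹⁴ m³/s².
A synchronous orbit has period T, so by Kepler's third law a = (μT²/4π²)^(1/3).
μT²/4π² = 3.660×10¹⁴ × (6.641×10⁴)² / 39.48 = 4.089×10²² m³.
a = 3.445×10⁷ m = 34451 km.
Altitude h = a − R = 34451 − 10300 = 24151 km.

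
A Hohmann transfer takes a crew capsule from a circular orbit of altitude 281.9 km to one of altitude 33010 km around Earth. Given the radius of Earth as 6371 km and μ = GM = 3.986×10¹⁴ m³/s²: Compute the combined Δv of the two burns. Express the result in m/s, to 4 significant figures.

Δv_total ≈ 3855 m/s

r₁ = 6371 + 281.9 = 6652.9 km = 6.6529×10⁶ m.
r₂ = 6371 + 33010 = 39381 km = 3.9381×10⁷ m.
Transfer ellipse a_t = (r₁ + r₂)/2 = 2.302×10⁷ m.
At r₁: circular v_c1 = √(μ/r₁) = 7740 m/s; transfer-perigee v_p = √[μ(2/r₁ − 1/a_t)] = 10120 m/s.
Δv₁ = v_p − v_c1 = 2384 m/s.
At r₂: circular v_c2 = √(μ/r₂) = 3181 m/s; transfer-apogee v_a = √[μ(2/r₂ − 1/a_t)] = 1710 m/s.
Δv₂ = v_c2 − v_a = 1471 m/s.
Total Δv = Δv₁ + Δv₂ = 3855 m/s.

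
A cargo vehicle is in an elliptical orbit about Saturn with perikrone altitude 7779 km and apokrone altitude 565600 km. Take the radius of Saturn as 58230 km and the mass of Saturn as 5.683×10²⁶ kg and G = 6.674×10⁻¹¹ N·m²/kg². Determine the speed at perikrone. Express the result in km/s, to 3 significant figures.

v ≈ 32.2 km/s

μ = GM = 6.674×10⁻¹¹ × 5.683×10²⁶ = 3.793×10¹⁶ m³/s².
r_p = 58230 + 7779 = 66009 km = 6.6009×10⁷ m.
r_a = 58230 + 565600 = 623830 km = 6.2383×10⁸ m.
Semi-major axis a = (r_p + r_a)/2 = 3.4492×10⁵ km = 3.449×10⁸ m.
Vis-viva: v² = μ(2/r − 1/a) = 3.793×10¹⁶ × (3.030×10⁻⁸ − 2.899×10⁻⁹) = 1.039×10⁹ m²/s².
v = 32240 m/s = 32.24 km/s.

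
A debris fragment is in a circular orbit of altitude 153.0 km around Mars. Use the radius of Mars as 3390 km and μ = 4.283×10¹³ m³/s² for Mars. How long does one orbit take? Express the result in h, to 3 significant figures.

T ≈ 1.78 h

r = 3390 + 153.0 = 3543.0 km = 3.5430×10⁶ m.
Kepler's third law: T = 2π√(r³/μ) = 2π√((3.543×10⁶)³ / 4.283×10¹³).
r³/μ = 1.038×10⁶ s², so T = 2π × 1.019×10³ = 6.403×10³ s.
Converting: 6.403×10³ s ÷ 3600 = 1.779 h.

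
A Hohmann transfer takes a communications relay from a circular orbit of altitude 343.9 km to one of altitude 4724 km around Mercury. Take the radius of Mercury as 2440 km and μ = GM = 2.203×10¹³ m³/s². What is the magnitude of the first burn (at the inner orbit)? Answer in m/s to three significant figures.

Δv ≈ 563 m/s

r₁ = 2440 + 343.9 = 2783.9 km = 2.7839×10⁶ m.
r₂ = 2440 + 4724 = 7164.0 km = 7.1640×10⁶ m.
Transfer ellipse a_t = (r₁ + r₂)/2 = 4.974×10⁶ m.
At r₁: circular v_c1 = √(μ/r₁) = 2813 m/s; transfer-periherm v_p = √[μ(2/r₁ − 1/a_t)] = 3376 m/s.
Δv₁ = v_p − v_c1 = 563.0 m/s.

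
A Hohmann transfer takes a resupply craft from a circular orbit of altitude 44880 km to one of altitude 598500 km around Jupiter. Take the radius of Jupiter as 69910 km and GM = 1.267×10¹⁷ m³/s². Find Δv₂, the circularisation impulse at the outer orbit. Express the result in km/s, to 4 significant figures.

r₁ = 69910 + 44880 = 114790 km = 1.1479×10⁸ m.
r₂ = 69910 + 598500 = 668410 km = 6.6841×10⁸ m.
Transfer ellipse a_t = (r₁ + r₂)/2 = 3.916×10⁸ m.
At r₁: circular v_c1 = √(μ/r₁) = 33220 m/s; transfer-perijove v_p = √[μ(2/r₁ − 1/a_t)] = 43400 m/s.
At r₂: circular v_c2 = √(μ/r₂) = 13770 m/s; transfer-apojove v_a = √[μ(2/r₂ − 1/a_t)] = 7454 m/s.
Δv₂ = v_c2 − v_a = 6314 m/s.
= 6.314 km/s.

Δv ≈ 6.314 km/s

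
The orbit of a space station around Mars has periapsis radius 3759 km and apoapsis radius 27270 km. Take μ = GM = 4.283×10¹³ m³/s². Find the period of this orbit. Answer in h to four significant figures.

T ≈ 16.30 h

Semi-major axis a = (r_p + r_a)/2 = (3759.0 + 27270)/2 = 15514 km = 1.551×10⁷ m.
By Kepler's third law T = 2π√(a³/μ) = 2π × 9.338×10³ = 5.867×10⁴ s.
= 16.30 h.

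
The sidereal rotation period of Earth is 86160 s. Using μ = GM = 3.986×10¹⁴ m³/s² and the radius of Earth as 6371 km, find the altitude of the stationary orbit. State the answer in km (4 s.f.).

A synchronous orbit has period T, so by Kepler's third law a = (μT²/4π²)^(1/3).
μT²/4π² = 3.986×10¹⁴ × (8.616×10⁴)² / 39.48 = 7.495×10²² m³.
a = 4.216×10⁷ m = 42163 km.
Altitude h = a − R = 42163 − 6371 = 35792 km.

h_sync ≈ 35790 km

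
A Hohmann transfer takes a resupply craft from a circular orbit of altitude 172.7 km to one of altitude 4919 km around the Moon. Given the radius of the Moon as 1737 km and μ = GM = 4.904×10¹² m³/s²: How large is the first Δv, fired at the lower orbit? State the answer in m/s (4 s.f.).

r₁ = 1737 + 172.7 = 1909.7 km = 1.9097×10⁶ m.
r₂ = 1737 + 4919 = 6656.0 km = 6.6560×10⁶ m.
Transfer ellipse a_t = (r₁ + r₂)/2 = 4.283×10⁶ m.
At r₁: circular v_c1 = √(μ/r₁) = 1602 m/s; transfer-perilune v_p = √[μ(2/r₁ − 1/a_t)] = 1998 m/s.
Δv₁ = v_p − v_c1 = 395.2 m/s.

Δv ≈ 395.2 m/s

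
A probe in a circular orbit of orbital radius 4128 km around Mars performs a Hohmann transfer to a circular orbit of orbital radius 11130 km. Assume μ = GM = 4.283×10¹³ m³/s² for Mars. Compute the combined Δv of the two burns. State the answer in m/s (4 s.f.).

Δv_total ≈ 1188 m/s

r₁ = 4128 km = 4.128×10⁶ m.
r₂ = 11130 km = 1.113×10⁷ m.
Transfer ellipse a_t = (r₁ + r₂)/2 = 7.629×10⁶ m.
At r₁: circular v_c1 = √(μ/r₁) = 3221 m/s; transfer-periapsis v_p = √[μ(2/r₁ − 1/a_t)] = 3891 m/s.
Δv₁ = v_p − v_c1 = 669.5 m/s.
At r₂: circular v_c2 = √(μ/r₂) = 1962 m/s; transfer-apoapsis v_a = √[μ(2/r₂ − 1/a_t)] = 1443 m/s.
Δv₂ = v_c2 − v_a = 518.7 m/s.
Total Δv = Δv₁ + Δv₂ = 1188 m/s.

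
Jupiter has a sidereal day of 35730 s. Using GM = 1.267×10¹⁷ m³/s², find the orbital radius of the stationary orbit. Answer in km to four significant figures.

A synchronous orbit has period T, so by Kepler's third law a = (μT²/4π²)^(1/3).
μT²/4π² = 1.267×10¹⁷ × (3.573×10⁴)² / 39.48 = 4.097×10²⁴ m³.
a = 1.600×10⁸ m = 1.6002×10⁵ km.

r_sync ≈ 1.600×10⁵ km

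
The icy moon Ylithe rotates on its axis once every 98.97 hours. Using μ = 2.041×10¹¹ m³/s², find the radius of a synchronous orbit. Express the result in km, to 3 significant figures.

r_sync ≈ 8690 km

T = 98.97 hours = 3.563×10⁵ s.
A synchronous orbit has period T, so by Kepler's third law a = (μT²/4π²)^(1/3).
μT²/4π² = 2.041×10¹¹ × (3.563×10⁵)² / 39.48 = 6.563×10²⁰ m³.
a = 8.690×10⁶ m = 8690.2 km.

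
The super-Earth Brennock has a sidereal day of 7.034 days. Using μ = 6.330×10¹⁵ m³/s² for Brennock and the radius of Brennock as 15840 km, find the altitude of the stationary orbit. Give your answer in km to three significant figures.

T = 7.034 days = 6.077×10⁵ s.
A synchronous orbit has period T, so by Kepler's third law a = (μT²/4π²)^(1/3).
μT²/4π² = 6.330×10¹⁵ × (6.077×10⁵)² / 39.48 = 5.922×10²⁵ m³.
a = 3.898×10⁸ m = 3.8979×10⁵ km.
Altitude h = a − R = 3.8979×10⁵ − 15840 = 3.7395×10⁵ km.

h_sync ≈ 3.74×10⁵ km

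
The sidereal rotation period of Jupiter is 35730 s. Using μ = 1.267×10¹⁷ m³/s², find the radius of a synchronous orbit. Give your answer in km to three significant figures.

A synchronous orbit has period T, so by Kepler's third law a = (μT²/4π²)^(1/3).
μT²/4π² = 1.267×10¹⁷ × (3.573×10⁴)² / 39.48 = 4.097×10²⁴ m³.
a = 1.600×10⁸ m = 1.6002×10⁵ km.

r_sync ≈ 1.60×10⁵ km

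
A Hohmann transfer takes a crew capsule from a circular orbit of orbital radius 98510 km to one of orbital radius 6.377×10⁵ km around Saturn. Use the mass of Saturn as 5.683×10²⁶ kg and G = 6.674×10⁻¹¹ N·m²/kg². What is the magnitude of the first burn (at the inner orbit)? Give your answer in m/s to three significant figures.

μ = GM = 6.674×10⁻¹¹ × 5.683×10²⁶ = 3.793×10¹⁶ m³/s².
r₁ = 98510 km = 9.851×10⁷ m.
r₂ = 6.377×10⁵ km = 6.377×10⁸ m.
Transfer ellipse a_t = (r₁ + r₂)/2 = 3.681×10⁸ m.
At r₁: circular v_c1 = √(μ/r₁) = 19620 m/s; transfer-perikrone v_p = √[μ(2/r₁ − 1/a_t)] = 25830 m/s.
Δv₁ = v_p − v_c1 = 6204 m/s.

Δv ≈ 6200 m/s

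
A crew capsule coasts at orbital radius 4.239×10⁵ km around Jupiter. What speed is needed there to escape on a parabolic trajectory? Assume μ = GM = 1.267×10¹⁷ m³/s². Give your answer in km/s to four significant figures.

v_esc ≈ 24.45 km/s

r = 4.239×10⁵ km = 4.239×10⁸ m.
Escape speed v_esc = √(2μ/r) = √(2 × 1.267×10¹⁷ / 4.239×10⁸) = √(5.978×10⁸) = 24450 m/s.
= 24.45 km/s.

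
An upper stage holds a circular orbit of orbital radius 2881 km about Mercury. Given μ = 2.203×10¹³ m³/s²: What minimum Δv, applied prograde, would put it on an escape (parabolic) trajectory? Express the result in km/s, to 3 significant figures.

Δv ≈ 1.15 km/s

r = 2881 km = 2.881×10⁶ m.
Circular speed v_c = √(μ/r) = 2765 m/s.
Escape speed v_esc = √(2μ/r) = √2 × v_c = 3911 m/s.
Δv = v_esc − v_c = 1145 m/s = 1.145 km/s.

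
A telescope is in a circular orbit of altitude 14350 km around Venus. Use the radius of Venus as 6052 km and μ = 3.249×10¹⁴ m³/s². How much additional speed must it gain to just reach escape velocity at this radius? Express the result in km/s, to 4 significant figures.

r = 6052 + 14350 = 20402 km = 2.0402×10⁷ m.
Circular speed v_c = √(μ/r) = 3991 m/s.
Escape speed v_esc = √(2μ/r) = √2 × v_c = 5644 m/s.
Δv = v_esc − v_c = 1653 m/s = 1.653 km/s.

Δv ≈ 1.653 km/s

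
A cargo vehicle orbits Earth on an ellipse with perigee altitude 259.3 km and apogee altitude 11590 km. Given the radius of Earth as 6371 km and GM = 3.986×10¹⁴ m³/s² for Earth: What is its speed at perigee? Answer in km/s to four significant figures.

v ≈ 9.371 km/s

r_p = 6371 + 259.3 = 6630.3 km = 6.6303×10⁶ m.
r_a = 6371 + 11590 = 17961 km = 1.7961×10⁷ m.
Semi-major axis a = (r_p + r_a)/2 = 12296 km = 1.230×10⁷ m.
Vis-viva: v² = μ(2/r − 1/a) = 3.986×10¹⁴ × (3.016×10⁻⁷ − 8.133×10⁻⁸) = 8.782×10⁷ m²/s².
v = 9371 m/s = 9.371 km/s.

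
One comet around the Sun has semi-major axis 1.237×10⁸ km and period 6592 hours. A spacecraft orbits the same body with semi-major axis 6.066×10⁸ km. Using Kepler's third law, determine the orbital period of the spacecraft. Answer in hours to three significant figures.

T₂ ≈ 71600 hours

Kepler's third law: T² ∝ a³, so T₂ = T₁ (a₂/a₁)^(3/2).
a₂/a₁ = 4.904, (a₂/a₁)^(3/2) = 10.86.
T₂ = 6592 × 10.86 = 71580 hours.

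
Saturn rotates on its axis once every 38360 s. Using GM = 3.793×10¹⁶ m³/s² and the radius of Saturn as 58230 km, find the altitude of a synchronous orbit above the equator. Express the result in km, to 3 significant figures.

A synchronous orbit has period T, so by Kepler's third law a = (μT²/4π²)^(1/3).
μT²/4π² = 3.793×10¹⁶ × (3.836×10⁴)² / 39.48 = 1.414×10²⁴ m³.
a = 1.122×10⁸ m = 1.1223×10⁵ km.
Altitude h = a − R = 1.1223×10⁵ − 58230 = 54005 km.

h_sync ≈ 54000 km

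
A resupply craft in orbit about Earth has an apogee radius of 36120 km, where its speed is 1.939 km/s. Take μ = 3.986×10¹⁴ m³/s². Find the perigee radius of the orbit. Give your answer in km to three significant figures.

perigee radius ≈ 7420 km

r_a = 3.612×10⁷ m.
Specific energy ε = v²/2 − μ/r = -9.156×10⁶ J/kg, so a = −μ/(2ε) = 2.177×10⁷ m.
The apsides satisfy r_p + r_a = 2a, so the perigee radius is 2a − r_a = 7.416×10⁶ m = 7416.3 km.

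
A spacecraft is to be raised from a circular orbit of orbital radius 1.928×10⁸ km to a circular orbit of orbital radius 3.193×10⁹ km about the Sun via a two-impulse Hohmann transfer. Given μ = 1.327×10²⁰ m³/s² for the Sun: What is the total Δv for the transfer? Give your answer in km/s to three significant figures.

r₁ = 1.928×10⁸ km = 1.928×10¹¹ m.
r₂ = 3.193×10⁹ km = 3.193×10¹² m.
Transfer ellipse a_t = (r₁ + r₂)/2 = 1.693×10¹² m.
At r₁: circular v_c1 = √(μ/r₁) = 26240 m/s; transfer-perihelion v_p = √[μ(2/r₁ − 1/a_t)] = 36030 m/s.
Δv₁ = v_p − v_c1 = 9795 m/s.
At r₂: circular v_c2 = √(μ/r₂) = 6447 m/s; transfer-aphelion v_a = √[μ(2/r₂ − 1/a_t)] = 2176 m/s.
Δv₂ = v_c2 − v_a = 4271 m/s.
Total Δv = Δv₁ + Δv₂ = 14070 m/s = 14.07 km/s.

Δv_total ≈ 14.1 km/s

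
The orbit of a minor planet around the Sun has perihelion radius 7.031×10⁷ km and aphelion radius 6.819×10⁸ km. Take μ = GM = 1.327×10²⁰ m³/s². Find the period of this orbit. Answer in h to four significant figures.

Semi-major axis a = (r_p + r_a)/2 = (7.0310×10⁷ + 6.8190×10⁸)/2 = 3.7610×10⁸ km = 3.761×10¹¹ m.
By Kepler's third law T = 2π√(a³/μ) = 2π × 2.002×10⁷ = 1.258×10⁸ s.
= 34950 h.

T ≈ 34950 h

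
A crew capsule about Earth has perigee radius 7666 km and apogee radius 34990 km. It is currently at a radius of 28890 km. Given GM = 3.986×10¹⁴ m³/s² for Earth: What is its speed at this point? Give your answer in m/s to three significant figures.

v ≈ 2980 m/s

Semi-major axis a = (r_p + r_a)/2 = 21328 km = 2.133×10⁷ m.
Vis-viva: v² = μ(2/r − 1/a) = 3.986×10¹⁴ × (6.923×10⁻⁸ − 4.689×10⁻⁸) = 8.905×10⁶ m²/s².
v = 2984 m/s.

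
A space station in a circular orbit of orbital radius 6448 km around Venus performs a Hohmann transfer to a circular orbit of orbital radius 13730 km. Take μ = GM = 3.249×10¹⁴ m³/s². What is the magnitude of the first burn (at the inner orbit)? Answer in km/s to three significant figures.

r₁ = 6448 km = 6.448×10⁶ m.
r₂ = 13730 km = 1.373×10⁷ m.
Transfer ellipse a_t = (r₁ + r₂)/2 = 1.009×10⁷ m.
At r₁: circular v_c1 = √(μ/r₁) = 7098 m/s; transfer-periapsis v_p = √[μ(2/r₁ − 1/a_t)] = 8281 m/s.
Δv₁ = v_p − v_c1 = 1182 m/s.
= 1.182 km/s.

Δv ≈ 1.18 km/s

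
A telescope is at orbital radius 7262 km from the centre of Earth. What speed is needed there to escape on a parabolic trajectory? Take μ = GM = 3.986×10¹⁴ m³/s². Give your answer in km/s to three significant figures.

v_esc ≈ 10.5 km/s

r = 7262 km = 7.262×10⁶ m.
Escape speed v_esc = √(2μ/r) = √(2 × 3.986×10¹⁴ / 7.262×10⁶) = √(1.098×10⁸) = 10480 m/s.
= 10.48 km/s.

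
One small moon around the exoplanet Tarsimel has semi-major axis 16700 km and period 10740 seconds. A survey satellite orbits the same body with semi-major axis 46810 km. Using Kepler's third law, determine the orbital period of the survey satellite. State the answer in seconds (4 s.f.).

T₂ ≈ 50400 seconds

Kepler's third law: T² ∝ a³, so T₂ = T₁ (a₂/a₁)^(3/2).
a₂/a₁ = 2.803, (a₂/a₁)^(3/2) = 4.693.
T₂ = 10740 × 4.693 = 50400 seconds.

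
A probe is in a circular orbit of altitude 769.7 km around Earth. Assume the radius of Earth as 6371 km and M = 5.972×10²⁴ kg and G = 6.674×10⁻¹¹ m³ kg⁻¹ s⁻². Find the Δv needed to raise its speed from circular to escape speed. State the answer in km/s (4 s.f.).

Δv ≈ 3.095 km/s

μ = GM = 6.674×10⁻¹¹ × 5.972×10²⁴ = 3.986×10¹⁴ m³/s².
r = 6371 + 769.7 = 7140.7 km = 7.1407×10⁶ m.
Circular speed v_c = √(μ/r) = 7471 m/s.
Escape speed v_esc = √(2μ/r) = √2 × v_c = 10570 m/s.
Δv = v_esc − v_c = 3095 m/s = 3.095 km/s.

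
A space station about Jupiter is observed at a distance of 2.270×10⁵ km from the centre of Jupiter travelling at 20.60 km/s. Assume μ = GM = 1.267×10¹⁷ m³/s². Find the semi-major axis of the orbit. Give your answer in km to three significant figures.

r = 2.270×10⁸ m.
Vis-viva rearranged: 1/a = 2/r − v²/μ = 8.811×10⁻⁹ − 3.349×10⁻⁹ = 5.461×10⁻⁹ m⁻¹.
a = 1.831×10⁸ m = 1.8311×10⁵ km.

a ≈ 1.83×10⁵ km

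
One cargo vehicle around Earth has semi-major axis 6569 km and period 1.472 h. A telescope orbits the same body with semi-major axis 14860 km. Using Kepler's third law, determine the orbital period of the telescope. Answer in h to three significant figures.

T₂ ≈ 5.01 h

Kepler's third law: T² ∝ a³, so T₂ = T₁ (a₂/a₁)^(3/2).
a₂/a₁ = 2.262, (a₂/a₁)^(3/2) = 3.402.
T₂ = 1.472 × 3.402 = 5.008 h.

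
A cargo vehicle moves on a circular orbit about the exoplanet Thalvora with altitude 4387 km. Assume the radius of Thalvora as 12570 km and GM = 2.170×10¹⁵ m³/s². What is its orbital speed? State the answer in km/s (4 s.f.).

v ≈ 11.31 km/s

r = 12570 + 4387 = 16957 km = 1.6957×10⁷ m.
For a circular orbit v = √(μ/r) = √(2.170×10¹⁵ / 1.696×10⁷) = √(1.280×10⁸) = 11310 m/s.
That is 11.31 km/s.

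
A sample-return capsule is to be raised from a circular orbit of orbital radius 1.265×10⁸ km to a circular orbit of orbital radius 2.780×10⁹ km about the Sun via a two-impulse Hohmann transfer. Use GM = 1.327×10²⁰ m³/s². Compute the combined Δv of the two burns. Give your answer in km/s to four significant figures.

r₁ = 1.265×10⁸ km = 1.265×10¹¹ m.
r₂ = 2.780×10⁹ km = 2.780×10¹² m.
Transfer ellipse a_t = (r₁ + r₂)/2 = 1.453×10¹² m.
At r₁: circular v_c1 = √(μ/r₁) = 32390 m/s; transfer-perihelion v_p = √[μ(2/r₁ − 1/a_t)] = 44800 m/s.
Δv₁ = v_p − v_c1 = 12410 m/s.
At r₂: circular v_c2 = √(μ/r₂) = 6909 m/s; transfer-aphelion v_a = √[μ(2/r₂ − 1/a_t)] = 2038 m/s.
Δv₂ = v_c2 − v_a = 4871 m/s.
Total Δv = Δv₁ + Δv₂ = 17280 m/s = 17.28 km/s.

Δv_total ≈ 17.28 km/s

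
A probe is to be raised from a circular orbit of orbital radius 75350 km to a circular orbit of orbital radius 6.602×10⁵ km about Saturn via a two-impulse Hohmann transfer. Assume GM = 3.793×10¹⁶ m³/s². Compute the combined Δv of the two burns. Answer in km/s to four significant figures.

r₁ = 75350 km = 7.535×10⁷ m.
r₂ = 6.602×10⁵ km = 6.602×10⁸ m.
Transfer ellipse a_t = (r₁ + r₂)/2 = 3.678×10⁸ m.
At r₁: circular v_c1 = √(μ/r₁) = 22440 m/s; transfer-perikrone v_p = √[μ(2/r₁ − 1/a_t)] = 30060 m/s.
Δv₁ = v_p − v_c1 = 7624 m/s.
At r₂: circular v_c2 = √(μ/r₂) = 7580 m/s; transfer-apokrone v_a = √[μ(2/r₂ − 1/a_t)] = 3431 m/s.
Δv₂ = v_c2 − v_a = 4149 m/s.
Total Δv = Δv₁ + Δv₂ = 11770 m/s = 11.77 km/s.

Δv_total ≈ 11.77 km/s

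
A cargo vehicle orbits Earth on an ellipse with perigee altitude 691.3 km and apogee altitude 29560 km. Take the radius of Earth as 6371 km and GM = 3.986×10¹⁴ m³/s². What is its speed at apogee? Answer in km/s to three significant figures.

v ≈ 1.91 km/s

r_p = 6371 + 691.3 = 7062.3 km = 7.0623×10⁶ m.
r_a = 6371 + 29560 = 35931 km = 3.5931×10⁷ m.
Semi-major axis a = (r_p + r_a)/2 = 21497 km = 2.150×10⁷ m.
Vis-viva: v² = μ(2/r − 1/a) = 3.986×10¹⁴ × (5.566×10⁻⁸ − 4.652×10⁻⁸) = 3.645×10⁶ m²/s².
v = 1909 m/s = 1.909 km/s.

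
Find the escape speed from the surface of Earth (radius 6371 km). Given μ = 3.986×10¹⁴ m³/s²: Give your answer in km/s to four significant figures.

r = R = 6.371×10⁶ m.
Escape speed v_esc = √(2μ/r) = √(2 × 3.986×10¹⁴ / 6.371×10⁶) = √(1.251×10⁸) = 11190 m/s.
= 11.19 km/s.

v_esc ≈ 11.19 km/s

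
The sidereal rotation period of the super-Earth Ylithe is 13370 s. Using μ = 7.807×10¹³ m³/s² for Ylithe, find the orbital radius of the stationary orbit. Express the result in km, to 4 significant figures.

A synchronous orbit has period T, so by Kepler's third law a = (μT²/4π²)^(1/3).
μT²/4π² = 7.807×10¹³ × (1.337×10⁴)² / 39.48 = 3.535×10²⁰ m³.
a = 7.071×10⁶ m = 7070.7 km.

r_sync ≈ 7071 km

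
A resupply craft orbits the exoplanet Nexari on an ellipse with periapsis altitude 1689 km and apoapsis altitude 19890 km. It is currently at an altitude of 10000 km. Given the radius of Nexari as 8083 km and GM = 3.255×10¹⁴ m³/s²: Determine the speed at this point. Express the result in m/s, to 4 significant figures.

r_p = 8083 + 1689 = 9772.0 km = 9.7720×10⁶ m.
r_a = 8083 + 19890 = 27973 km = 2.7973×10⁷ m.
r = 8083 + 10000 = 18083 km = 1.808×10⁷ m.
Semi-major axis a = (r_p + r_a)/2 = 18872 km = 1.887×10⁷ m.
Vis-viva: v² = μ(2/r − 1/a) = 3.255×10¹⁴ × (1.106×10⁻⁷ − 5.299×10⁻⁸) = 1.875×10⁷ m²/s².
v = 4331 m/s.

v ≈ 4331 m/s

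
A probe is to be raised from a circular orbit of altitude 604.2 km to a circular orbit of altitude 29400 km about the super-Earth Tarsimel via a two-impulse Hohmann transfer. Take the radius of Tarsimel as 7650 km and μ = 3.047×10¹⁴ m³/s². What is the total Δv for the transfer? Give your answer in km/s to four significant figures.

Δv_total ≈ 2.831 km/s

r₁ = 7650 + 604.2 = 8254.2 km = 8.2542×10⁶ m.
r₂ = 7650 + 29400 = 37050 km = 3.7050×10⁷ m.
Transfer ellipse a_t = (r₁ + r₂)/2 = 2.265×10⁷ m.
At r₁: circular v_c1 = √(μ/r₁) = 6076 m/s; transfer-periapsis v_p = √[μ(2/r₁ − 1/a_t)] = 7770 m/s.
Δv₁ = v_p − v_c1 = 1695 m/s.
At r₂: circular v_c2 = √(μ/r₂) = 2868 m/s; transfer-apoapsis v_a = √[μ(2/r₂ − 1/a_t)] = 1731 m/s.
Δv₂ = v_c2 − v_a = 1137 m/s.
Total Δv = Δv₁ + Δv₂ = 2831 m/s = 2.831 km/s.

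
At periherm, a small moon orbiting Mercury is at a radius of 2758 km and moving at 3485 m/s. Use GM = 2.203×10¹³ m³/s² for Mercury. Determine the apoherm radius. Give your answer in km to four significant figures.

r_p = 2.758×10⁶ m.
Specific energy ε = v²/2 − μ/r = -1.915×10⁶ J/kg, so a = −μ/(2ε) = 5.752×10⁶ m.
The apsides satisfy r_p + r_a = 2a, so the apoherm radius is 2a − r_p = 8.746×10⁶ m = 8745.6 km.

apoherm radius ≈ 8746 km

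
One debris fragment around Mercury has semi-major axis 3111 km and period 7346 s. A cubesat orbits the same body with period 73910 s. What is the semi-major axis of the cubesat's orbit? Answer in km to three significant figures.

Kepler's third law: a³ ∝ T², so a₂ = a₁ (T₂/T₁)^(2/3).
T₂/T₁ = 10.06, (T₂/T₁)^(2/3) = 4.661.
a₂ = 3111 × 4.661 = 14500 km.

a₂ ≈ 14500 km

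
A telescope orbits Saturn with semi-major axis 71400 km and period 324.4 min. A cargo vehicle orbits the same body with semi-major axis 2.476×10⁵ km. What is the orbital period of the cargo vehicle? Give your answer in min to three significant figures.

Kepler's third law: T² ∝ a³, so T₂ = T₁ (a₂/a₁)^(3/2).
a₂/a₁ = 3.468, (a₂/a₁)^(3/2) = 6.458.
T₂ = 324.4 × 6.458 = 2095 min.

T₂ ≈ 2090 min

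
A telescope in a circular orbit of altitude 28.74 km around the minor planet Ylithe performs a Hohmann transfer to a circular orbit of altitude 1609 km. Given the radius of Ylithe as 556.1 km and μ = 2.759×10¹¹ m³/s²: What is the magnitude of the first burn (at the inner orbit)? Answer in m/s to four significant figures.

Δv ≈ 175.0 m/s

r₁ = 556.1 + 28.74 = 584.84 km = 5.8484×10⁵ m.
r₂ = 556.1 + 1609 = 2165.1 km = 2.1651×10⁶ m.
Transfer ellipse a_t = (r₁ + r₂)/2 = 1.375×10⁶ m.
At r₁: circular v_c1 = √(μ/r₁) = 686.8 m/s; transfer-periapsis v_p = √[μ(2/r₁ − 1/a_t)] = 861.9 m/s.
Δv₁ = v_p − v_c1 = 175.0 m/s.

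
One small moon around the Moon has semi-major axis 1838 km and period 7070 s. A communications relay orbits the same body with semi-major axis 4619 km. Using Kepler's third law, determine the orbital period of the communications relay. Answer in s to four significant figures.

T₂ ≈ 28170 s

Kepler's third law: T² ∝ a³, so T₂ = T₁ (a₂/a₁)^(3/2).
a₂/a₁ = 2.513, (a₂/a₁)^(3/2) = 3.984.
T₂ = 7070 × 3.984 = 28170 s.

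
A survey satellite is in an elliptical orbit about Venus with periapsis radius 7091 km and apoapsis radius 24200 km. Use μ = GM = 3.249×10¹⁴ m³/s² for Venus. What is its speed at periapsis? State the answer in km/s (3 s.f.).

v ≈ 8.42 km/s

Semi-major axis a = (r_p + r_a)/2 = 15646 km = 1.565×10⁷ m.
Vis-viva: v² = μ(2/r − 1/a) = 3.249×10¹⁴ × (2.820×10⁻⁷ − 6.392×10⁻⁸) = 7.087×10⁷ m²/s².
v = 8418 m/s = 8.418 km/s.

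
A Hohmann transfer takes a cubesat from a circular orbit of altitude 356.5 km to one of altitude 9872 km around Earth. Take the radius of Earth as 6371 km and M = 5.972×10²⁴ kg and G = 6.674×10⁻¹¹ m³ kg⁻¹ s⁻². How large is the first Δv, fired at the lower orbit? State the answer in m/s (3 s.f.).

Δv ≈ 1460 m/s

μ = GM = 6.674×10⁻¹¹ × 5.972×10²⁴ = 3.986×10¹⁴ m³/s².
r₁ = 6371 + 356.5 = 6727.5 km = 6.7275×10⁶ m.
r₂ = 6371 + 9872 = 16243 km = 1.6243×10⁷ m.
Transfer ellipse a_t = (r₁ + r₂)/2 = 1.149×10⁷ m.
At r₁: circular v_c1 = √(μ/r₁) = 7697 m/s; transfer-perigee v_p = √[μ(2/r₁ − 1/a_t)] = 9154 m/s.
Δv₁ = v_p − v_c1 = 1456 m/s.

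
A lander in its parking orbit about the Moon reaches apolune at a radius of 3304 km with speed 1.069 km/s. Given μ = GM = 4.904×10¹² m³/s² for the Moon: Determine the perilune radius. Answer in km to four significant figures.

perilune radius ≈ 2068 km

r_a = 3.304×10⁶ m.
Specific energy ε = v²/2 − μ/r = -9.129×10⁵ J/kg, so a = −μ/(2ε) = 2.686×10⁶ m.
The apsides satisfy r_p + r_a = 2a, so the perilune radius is 2a − r_a = 2.068×10⁶ m = 2068.0 km.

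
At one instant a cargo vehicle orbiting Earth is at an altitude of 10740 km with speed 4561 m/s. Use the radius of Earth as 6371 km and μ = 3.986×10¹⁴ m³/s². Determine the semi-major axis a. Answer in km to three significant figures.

r = 6371 + 10740 = 17111 km = 1.711×10⁷ m.
Vis-viva rearranged: 1/a = 2/r − v²/μ = 1.169×10⁻⁷ − 5.219×10⁻⁸ = 6.469×10⁻⁸ m⁻¹.
a = 1.546×10⁷ m = 15457 km.

a ≈ 15500 km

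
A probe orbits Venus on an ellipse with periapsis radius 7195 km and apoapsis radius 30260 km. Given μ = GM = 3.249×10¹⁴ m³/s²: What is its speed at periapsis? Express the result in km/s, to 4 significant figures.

Semi-major axis a = (r_p + r_a)/2 = 18728 km = 1.873×10⁷ m.
Vis-viva: v² = μ(2/r − 1/a) = 3.249×10¹⁴ × (2.780×10⁻⁷ − 5.340×10⁻⁸) = 7.296×10⁷ m²/s².
v = 8542 m/s = 8.542 km/s.

v ≈ 8.542 km/s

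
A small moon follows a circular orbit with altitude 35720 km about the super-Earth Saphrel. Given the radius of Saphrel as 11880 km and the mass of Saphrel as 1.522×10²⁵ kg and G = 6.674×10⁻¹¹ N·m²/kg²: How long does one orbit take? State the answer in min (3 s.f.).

T ≈ 1080 min

μ = GM = 6.674×10⁻¹¹ × 1.522×10²⁵ = 1.016×10¹⁵ m³/s².
r = 11880 + 35720 = 47600 km = 4.7600×10⁷ m.
Kepler's third law: T = 2π√(r³/μ) = 2π√((4.760×10⁷)³ / 1.016×10¹⁵).
r³/μ = 1.062×10⁸ s², so T = 2π × 1.030×10⁴ = 6.474×10⁴ s.
Converting: 6.474×10⁴ s ÷ 60.00 = 1079 min.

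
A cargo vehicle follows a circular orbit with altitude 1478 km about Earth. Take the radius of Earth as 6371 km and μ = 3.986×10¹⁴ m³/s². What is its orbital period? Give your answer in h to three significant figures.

r = 6371 + 1478 = 7849.0 km = 7.8490×10⁶ m.
Kepler's third law: T = 2π√(r³/μ) = 2π√((7.849×10⁶)³ / 3.986×10¹⁴).
r³/μ = 1.213×10⁶ s², so T = 2π × 1.101×10³ = 6.920×10³ s.
Converting: 6.920×10³ s ÷ 3600 = 1.922 h.

T ≈ 1.92 h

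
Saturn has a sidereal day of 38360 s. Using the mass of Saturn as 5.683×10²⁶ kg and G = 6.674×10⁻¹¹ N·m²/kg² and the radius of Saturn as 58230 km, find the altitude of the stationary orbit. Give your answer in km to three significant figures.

μ = GM = 6.674×10⁻¹¹ × 5.683×10²⁶ = 3.793×10¹⁶ m³/s².
A synchronous orbit has period T, so by Kepler's third law a = (μT²/4π²)^(1/3).
μT²/4π² = 3.793×10¹⁶ × (3.836×10⁴)² / 39.48 = 1.414×10²⁴ m³.
a = 1.122×10⁸ m = 1.1223×10⁵ km.
Altitude h = a − R = 1.1223×10⁵ − 58230 = 54003 km.

h_sync ≈ 54000 km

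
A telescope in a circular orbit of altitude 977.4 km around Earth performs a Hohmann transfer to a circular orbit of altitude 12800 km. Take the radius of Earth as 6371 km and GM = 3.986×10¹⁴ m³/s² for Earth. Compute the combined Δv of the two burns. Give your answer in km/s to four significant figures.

r₁ = 6371 + 977.4 = 7348.4 km = 7.3484×10⁶ m.
r₂ = 6371 + 12800 = 19171 km = 1.9171×10⁷ m.
Transfer ellipse a_t = (r₁ + r₂)/2 = 1.326×10⁷ m.
At r₁: circular v_c1 = √(μ/r₁) = 7365 m/s; transfer-perigee v_p = √[μ(2/r₁ − 1/a_t)] = 8856 m/s.
Δv₁ = v_p − v_c1 = 1491 m/s.
At r₂: circular v_c2 = √(μ/r₂) = 4560 m/s; transfer-apogee v_a = √[μ(2/r₂ − 1/a_t)] = 3394 m/s.
Δv₂ = v_c2 − v_a = 1165 m/s.
Total Δv = Δv₁ + Δv₂ = 2656 m/s = 2.656 km/s.

Δv_total ≈ 2.656 km/s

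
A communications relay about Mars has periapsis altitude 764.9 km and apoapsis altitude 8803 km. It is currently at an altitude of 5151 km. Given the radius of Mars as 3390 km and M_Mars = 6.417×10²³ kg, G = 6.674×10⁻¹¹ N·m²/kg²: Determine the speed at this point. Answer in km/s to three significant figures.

v ≈ 2.19 km/s

μ = GM = 6.674×10⁻¹¹ × 6.417×10²³ = 4.283×10¹³ m³/s².
r_p = 3390 + 764.9 = 4154.9 km = 4.1549×10⁶ m.
r_a = 3390 + 8803 = 12193 km = 1.2193×10⁷ m.
r = 3390 + 5151 = 8541.0 km = 8.541×10⁶ m.
Semi-major axis a = (r_p + r_a)/2 = 8173.9 km = 8.174×10⁶ m.
Vis-viva: v² = μ(2/r − 1/a) = 4.283×10¹³ × (2.342×10⁻⁷ − 1.223×10⁻⁷) = 4.789×10⁶ m²/s².
v = 2188 m/s = 2.188 km/s.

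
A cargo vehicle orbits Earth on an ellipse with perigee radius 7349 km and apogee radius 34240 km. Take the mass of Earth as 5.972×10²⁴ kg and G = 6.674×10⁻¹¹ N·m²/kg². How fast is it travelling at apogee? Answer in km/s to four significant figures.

v ≈ 2.028 km/s

μ = GM = 6.674×10⁻¹¹ × 5.972×10²⁴ = 3.986×10¹⁴ m³/s².
Semi-major axis a = (r_p + r_a)/2 = 20794 km = 2.079×10⁷ m.
Vis-viva: v² = μ(2/r − 1/a) = 3.986×10¹⁴ × (5.841×10⁻⁸ − 4.809×10⁻⁸) = 4.114×10⁶ m²/s².
v = 2028 m/s = 2.028 km/s.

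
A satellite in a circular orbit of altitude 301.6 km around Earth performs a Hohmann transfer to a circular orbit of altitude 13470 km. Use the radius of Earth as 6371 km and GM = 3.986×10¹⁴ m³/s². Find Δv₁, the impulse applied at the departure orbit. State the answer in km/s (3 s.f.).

Δv ≈ 1.73 km/s

r₁ = 6371 + 301.6 = 6672.6 km = 6.6726×10⁶ m.
r₂ = 6371 + 13470 = 19841 km = 1.9841×10⁷ m.
Transfer ellipse a_t = (r₁ + r₂)/2 = 1.326×10⁷ m.
At r₁: circular v_c1 = √(μ/r₁) = 7729 m/s; transfer-perigee v_p = √[μ(2/r₁ − 1/a_t)] = 9455 m/s.
Δv₁ = v_p − v_c1 = 1727 m/s.
= 1.727 km/s.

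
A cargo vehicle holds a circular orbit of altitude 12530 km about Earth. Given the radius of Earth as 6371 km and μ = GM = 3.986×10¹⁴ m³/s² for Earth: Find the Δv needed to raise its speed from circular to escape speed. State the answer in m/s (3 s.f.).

r = 6371 + 12530 = 18901 km = 1.8901×10⁷ m.
Circular speed v_c = √(μ/r) = 4592 m/s.
Escape speed v_esc = √(2μ/r) = √2 × v_c = 6494 m/s.
Δv = v_esc − v_c = 1902 m/s.

Δv ≈ 1900 m/s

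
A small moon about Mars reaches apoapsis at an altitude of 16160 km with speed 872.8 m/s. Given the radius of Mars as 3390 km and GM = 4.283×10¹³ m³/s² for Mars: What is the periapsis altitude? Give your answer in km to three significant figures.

periapsis altitude ≈ 724 km

r_a = 3390 + 16160 = 19550 km = 1.955×10⁷ m.
Specific energy ε = v²/2 − μ/r = -1.810×10⁶ J/kg, so a = −μ/(2ε) = 1.183×10⁷ m.
The apsides satisfy r_p + r_a = 2a, so the periapsis radius is 2a − r_a = 4.114×10⁶ m = 4114.3 km.
Periapsis altitude = 4114.3 − 3390 = 724.25 km.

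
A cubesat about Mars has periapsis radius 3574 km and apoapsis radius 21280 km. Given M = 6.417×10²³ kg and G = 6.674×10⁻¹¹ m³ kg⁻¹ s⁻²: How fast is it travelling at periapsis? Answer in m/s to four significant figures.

v ≈ 4530 m/s

μ = GM = 6.674×10⁻¹¹ × 6.417×10²³ = 4.283×10¹³ m³/s².
Semi-major axis a = (r_p + r_a)/2 = 12427 km = 1.243×10⁷ m.
Vis-viva: v² = μ(2/r − 1/a) = 4.283×10¹³ × (5.596×10⁻⁷ − 8.047×10⁻⁸) = 2.052×10⁷ m²/s².
v = 4530 m/s.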